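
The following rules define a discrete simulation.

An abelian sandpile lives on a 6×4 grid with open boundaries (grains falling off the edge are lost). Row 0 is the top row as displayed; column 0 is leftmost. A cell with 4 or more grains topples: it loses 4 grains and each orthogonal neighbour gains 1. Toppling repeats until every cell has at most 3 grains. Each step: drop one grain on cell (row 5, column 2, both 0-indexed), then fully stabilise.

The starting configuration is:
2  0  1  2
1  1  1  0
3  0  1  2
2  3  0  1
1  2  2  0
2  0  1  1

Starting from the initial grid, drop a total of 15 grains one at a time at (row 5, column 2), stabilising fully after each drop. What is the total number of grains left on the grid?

step 0: 2  0  1  2
1  1  1  0
3  0  1  2
2  3  0  1
1  2  2  0
2  0  1  1
step 1: 2  0  1  2
1  1  1  0
3  0  1  2
2  3  0  1
1  2  2  0
2  0  2  1
step 2: 2  0  1  2
1  1  1  0
3  0  1  2
2  3  0  1
1  2  2  0
2  0  3  1
step 3: 2  0  1  2
1  1  1  0
3  0  1  2
2  3  0  1
1  2  3  0
2  1  0  2
step 4: 2  0  1  2
1  1  1  0
3  0  1  2
2  3  0  1
1  2  3  0
2  1  1  2
step 5: 2  0  1  2
1  1  1  0
3  0  1  2
2  3  0  1
1  2  3  0
2  1  2  2
step 6: 2  0  1  2
1  1  1  0
3  0  1  2
2  3  0  1
1  2  3  0
2  1  3  2
step 7: 2  0  1  2
1  1  1  0
3  0  1  2
2  3  1  1
1  3  0  1
2  2  1  3
step 8: 2  0  1  2
1  1  1  0
3  0  1  2
2  3  1  1
1  3  0  1
2  2  2  3
step 9: 2  0  1  2
1  1  1  0
3  0  1  2
2  3  1  1
1  3  0  1
2  2  3  3
step 10: 2  0  1  2
1  1  1  0
3  0  1  2
2  3  1  1
1  3  1  2
2  3  1  0
step 11: 2  0  1  2
1  1  1  0
3  0  1  2
2  3  1  1
1  3  1  2
2  3  2  0
step 12: 2  0  1  2
1  1  1  0
3  0  1  2
2  3  1  1
1  3  1  2
2  3  3  0
step 13: 2  0  1  2
1  1  1  0
3  1  1  2
3  0  2  1
2  1  3  2
3  1  1  1
step 14: 2  0  1  2
1  1  1  0
3  1  1  2
3  0  2  1
2  1  3  2
3  1  2  1
step 15: 2  0  1  2
1  1  1  0
3  1  1  2
3  0  2  1
2  1  3  2
3  1  3  1

37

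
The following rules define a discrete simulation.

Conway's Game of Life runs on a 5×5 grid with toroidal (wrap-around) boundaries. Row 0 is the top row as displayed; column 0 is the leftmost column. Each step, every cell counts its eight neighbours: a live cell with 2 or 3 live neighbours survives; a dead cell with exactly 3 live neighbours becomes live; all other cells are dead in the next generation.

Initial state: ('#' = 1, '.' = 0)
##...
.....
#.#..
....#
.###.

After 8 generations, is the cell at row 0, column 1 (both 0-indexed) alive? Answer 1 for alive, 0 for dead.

[0] ##...
.....
#.#..
....#
.###.
[1] ##...
#....
.....
#...#
.####
[2] ...#.
##...
#...#
###.#
..##.
[3] .#.##
##...
..##.
..#..
#....
[4] .##.#
##...
..##.
.###.
#####
[5] .....
#...#
#..##
.....
.....
[6] .....
#..#.
#..#.
....#
.....
[7] .....
.....
#..#.
....#
.....
[8] .....
.....
....#
....#
.....

0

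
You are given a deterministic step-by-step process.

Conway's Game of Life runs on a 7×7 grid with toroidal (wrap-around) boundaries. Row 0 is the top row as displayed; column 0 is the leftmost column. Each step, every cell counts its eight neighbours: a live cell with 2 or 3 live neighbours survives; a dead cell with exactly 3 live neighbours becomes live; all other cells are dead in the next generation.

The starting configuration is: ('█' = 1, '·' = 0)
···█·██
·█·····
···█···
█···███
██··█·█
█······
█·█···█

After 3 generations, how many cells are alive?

gen 0: ···█·██
·█·····
···█···
█···███
██··█·█
█······
█·█···█
gen 1: ·██··██
··█·█··
█···███
·█·██··
·█··█··
·····█·
██···█·
gen 2: ··█████
··█·█··
███···█
·███··█
··████·
██··███
███·██·
gen 3: █·····█
····█··
·····██
······█
·······
·······
·······

6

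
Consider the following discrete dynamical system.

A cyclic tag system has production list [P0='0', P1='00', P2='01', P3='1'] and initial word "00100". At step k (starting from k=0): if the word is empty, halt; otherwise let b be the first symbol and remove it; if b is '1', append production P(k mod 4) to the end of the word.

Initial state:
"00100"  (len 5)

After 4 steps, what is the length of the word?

t=0: "00100"  (len 5)
t=1: "0100"  (len 4)
t=2: "100"  (len 3)
t=3: "0001"  (len 4)
t=4: "001"  (len 3)

3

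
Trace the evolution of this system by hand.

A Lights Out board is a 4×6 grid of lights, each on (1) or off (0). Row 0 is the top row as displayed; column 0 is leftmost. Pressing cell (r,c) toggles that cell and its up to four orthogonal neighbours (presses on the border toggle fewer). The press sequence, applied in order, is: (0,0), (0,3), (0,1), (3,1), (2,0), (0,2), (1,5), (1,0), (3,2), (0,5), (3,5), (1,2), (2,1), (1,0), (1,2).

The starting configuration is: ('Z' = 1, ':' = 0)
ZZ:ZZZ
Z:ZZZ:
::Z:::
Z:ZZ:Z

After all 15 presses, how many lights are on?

12

step 0: ZZ:ZZZ
Z:ZZZ:
::Z:::
Z:ZZ:Z
step 1: :::ZZZ
::ZZZ:
::Z:::
Z:ZZ:Z
step 2: ::Z::Z
::Z:Z:
::Z:::
Z:ZZ:Z
step 3: ZZ:::Z
:ZZ:Z:
::Z:::
Z:ZZ:Z
step 4: ZZ:::Z
:ZZ:Z:
:ZZ:::
:Z:Z:Z
step 5: ZZ:::Z
ZZZ:Z:
Z:Z:::
ZZ:Z:Z
step 6: Z:ZZ:Z
ZZ::Z:
Z:Z:::
ZZ:Z:Z
step 7: Z:ZZ::
ZZ:::Z
Z:Z::Z
ZZ:Z:Z
step 8: ::ZZ::
:::::Z
::Z::Z
ZZ:Z:Z
step 9: ::ZZ::
:::::Z
:::::Z
Z:Z::Z
step 10: ::ZZZZ
::::::
:::::Z
Z:Z::Z
step 11: ::ZZZZ
::::::
::::::
Z:Z:Z:
step 12: :::ZZZ
:ZZZ::
::Z:::
Z:Z:Z:
step 13: :::ZZZ
::ZZ::
ZZ::::
ZZZ:Z:
step 14: Z::ZZZ
ZZZZ::
:Z::::
ZZZ:Z:
step 15: Z:ZZZZ
Z:::::
:ZZ:::
ZZZ:Z:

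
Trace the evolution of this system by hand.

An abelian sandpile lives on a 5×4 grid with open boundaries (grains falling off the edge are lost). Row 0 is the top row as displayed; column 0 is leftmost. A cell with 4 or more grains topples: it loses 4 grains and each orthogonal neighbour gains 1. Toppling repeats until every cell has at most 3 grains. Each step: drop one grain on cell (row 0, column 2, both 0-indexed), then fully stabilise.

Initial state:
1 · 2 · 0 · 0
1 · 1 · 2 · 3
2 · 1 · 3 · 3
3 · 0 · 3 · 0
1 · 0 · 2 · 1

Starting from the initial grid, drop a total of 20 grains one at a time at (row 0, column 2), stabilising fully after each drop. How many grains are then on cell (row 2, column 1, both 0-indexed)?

k=0  1 · 2 · 0 · 0
1 · 1 · 2 · 3
2 · 1 · 3 · 3
3 · 0 · 3 · 0
1 · 0 · 2 · 1
k=1  1 · 2 · 1 · 0
1 · 1 · 2 · 3
2 · 1 · 3 · 3
3 · 0 · 3 · 0
1 · 0 · 2 · 1
k=2  1 · 2 · 2 · 0
1 · 1 · 2 · 3
2 · 1 · 3 · 3
3 · 0 · 3 · 0
1 · 0 · 2 · 1
k=3  1 · 2 · 3 · 0
1 · 1 · 2 · 3
2 · 1 · 3 · 3
3 · 0 · 3 · 0
1 · 0 · 2 · 1
k=4  1 · 3 · 0 · 1
1 · 1 · 3 · 3
2 · 1 · 3 · 3
3 · 0 · 3 · 0
1 · 0 · 2 · 1
k=5  1 · 3 · 1 · 1
1 · 1 · 3 · 3
2 · 1 · 3 · 3
3 · 0 · 3 · 0
1 · 0 · 2 · 1
k=6  1 · 3 · 2 · 1
1 · 1 · 3 · 3
2 · 1 · 3 · 3
3 · 0 · 3 · 0
1 · 0 · 2 · 1
k=7  1 · 3 · 3 · 1
1 · 1 · 3 · 3
2 · 1 · 3 · 3
3 · 0 · 3 · 0
1 · 0 · 2 · 1
k=8  2 · 0 · 2 · 3
1 · 3 · 2 · 1
2 · 2 · 2 · 1
3 · 1 · 0 · 2
1 · 0 · 3 · 1
k=9  2 · 0 · 3 · 3
1 · 3 · 2 · 1
2 · 2 · 2 · 1
3 · 1 · 0 · 2
1 · 0 · 3 · 1
k=10  2 · 1 · 1 · 0
1 · 3 · 3 · 2
2 · 2 · 2 · 1
3 · 1 · 0 · 2
1 · 0 · 3 · 1
k=11  2 · 1 · 2 · 0
1 · 3 · 3 · 2
2 · 2 · 2 · 1
3 · 1 · 0 · 2
1 · 0 · 3 · 1
k=12  2 · 1 · 3 · 0
1 · 3 · 3 · 2
2 · 2 · 2 · 1
3 · 1 · 0 · 2
1 · 0 · 3 · 1
k=13  2 · 3 · 1 · 1
2 · 0 · 1 · 3
2 · 3 · 3 · 1
3 · 1 · 0 · 2
1 · 0 · 3 · 1
k=14  2 · 3 · 2 · 1
2 · 0 · 1 · 3
2 · 3 · 3 · 1
3 · 1 · 0 · 2
1 · 0 · 3 · 1
k=15  2 · 3 · 3 · 1
2 · 0 · 1 · 3
2 · 3 · 3 · 1
3 · 1 · 0 · 2
1 · 0 · 3 · 1
k=16  3 · 0 · 1 · 2
2 · 1 · 2 · 3
2 · 3 · 3 · 1
3 · 1 · 0 · 2
1 · 0 · 3 · 1
k=17  3 · 0 · 2 · 2
2 · 1 · 2 · 3
2 · 3 · 3 · 1
3 · 1 · 0 · 2
1 · 0 · 3 · 1
k=18  3 · 0 · 3 · 2
2 · 1 · 2 · 3
2 · 3 · 3 · 1
3 · 1 · 0 · 2
1 · 0 · 3 · 1
k=19  3 · 1 · 0 · 3
2 · 1 · 3 · 3
2 · 3 · 3 · 1
3 · 1 · 0 · 2
1 · 0 · 3 · 1
k=20  3 · 1 · 1 · 3
2 · 1 · 3 · 3
2 · 3 · 3 · 1
3 · 1 · 0 · 2
1 · 0 · 3 · 1

3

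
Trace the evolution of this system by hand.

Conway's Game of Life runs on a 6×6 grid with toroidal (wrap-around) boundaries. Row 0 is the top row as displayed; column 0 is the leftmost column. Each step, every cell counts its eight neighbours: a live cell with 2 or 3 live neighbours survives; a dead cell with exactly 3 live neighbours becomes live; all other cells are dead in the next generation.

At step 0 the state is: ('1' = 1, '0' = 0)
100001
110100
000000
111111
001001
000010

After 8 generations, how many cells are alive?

[0] 100001
110100
000000
111111
001001
000010
[1] 110011
110001
000000
111111
001000
100010
[2] 000010
010010
000100
111111
001000
100110
[3] 000010
000110
000000
110011
000000
000111
[4] 000000
000110
100100
100001
000100
000111
[5] 000001
000110
100100
100011
100100
000110
[6] 000001
000111
100100
110110
100100
000111
[7] 100000
100101
110000
110110
110000
100101
[8] 010000
000001
000100
000000
000100
000001

5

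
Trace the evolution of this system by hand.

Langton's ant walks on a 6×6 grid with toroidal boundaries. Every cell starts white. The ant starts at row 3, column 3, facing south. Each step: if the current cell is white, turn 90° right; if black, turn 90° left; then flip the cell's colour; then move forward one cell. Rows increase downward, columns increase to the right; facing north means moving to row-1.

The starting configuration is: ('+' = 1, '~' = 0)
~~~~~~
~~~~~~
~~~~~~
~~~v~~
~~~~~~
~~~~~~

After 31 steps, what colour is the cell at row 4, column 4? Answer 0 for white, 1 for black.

1

[0] ~~~~~~
~~~~~~
~~~~~~
~~~v~~
~~~~~~
~~~~~~
[1] ~~~~~~
~~~~~~
~~~~~~
~~<+~~
~~~~~~
~~~~~~
[2] ~~~~~~
~~~~~~
~~^~~~
~~++~~
~~~~~~
~~~~~~
[3] ~~~~~~
~~~~~~
~~+>~~
~~++~~
~~~~~~
~~~~~~
[4] ~~~~~~
~~~~~~
~~++~~
~~+v~~
~~~~~~
~~~~~~
[5] ~~~~~~
~~~~~~
~~++~~
~~+~>~
~~~~~~
~~~~~~
[6] ~~~~~~
~~~~~~
~~++~~
~~+~+~
~~~~v~
~~~~~~
[7] ~~~~~~
~~~~~~
~~++~~
~~+~+~
~~~<+~
~~~~~~
[8] ~~~~~~
~~~~~~
~~++~~
~~+^+~
~~~++~
~~~~~~
[9] ~~~~~~
~~~~~~
~~++~~
~~++>~
~~~++~
~~~~~~
[10] ~~~~~~
~~~~~~
~~++^~
~~++~~
~~~++~
~~~~~~
[11] ~~~~~~
~~~~~~
~~+++>
~~++~~
~~~++~
~~~~~~
[12] ~~~~~~
~~~~~~
~~++++
~~++~v
~~~++~
~~~~~~
[13] ~~~~~~
~~~~~~
~~++++
~~++<+
~~~++~
~~~~~~
[14] ~~~~~~
~~~~~~
~~++^+
~~++++
~~~++~
~~~~~~
[15] ~~~~~~
~~~~~~
~~+<~+
~~++++
~~~++~
~~~~~~
[16] ~~~~~~
~~~~~~
~~+~~+
~~+v++
~~~++~
~~~~~~
[17] ~~~~~~
~~~~~~
~~+~~+
~~+~>+
~~~++~
~~~~~~
[18] ~~~~~~
~~~~~~
~~+~^+
~~+~~+
~~~++~
~~~~~~
[19] ~~~~~~
~~~~~~
~~+~+>
~~+~~+
~~~++~
~~~~~~
[20] ~~~~~~
~~~~~^
~~+~+~
~~+~~+
~~~++~
~~~~~~
[21] ~~~~~~
>~~~~+
~~+~+~
~~+~~+
~~~++~
~~~~~~
[22] ~~~~~~
+~~~~+
v~+~+~
~~+~~+
~~~++~
~~~~~~
[23] ~~~~~~
+~~~~+
+~+~+<
~~+~~+
~~~++~
~~~~~~
[24] ~~~~~~
+~~~~^
+~+~++
~~+~~+
~~~++~
~~~~~~
[25] ~~~~~~
+~~~<~
+~+~++
~~+~~+
~~~++~
~~~~~~
[26] ~~~~^~
+~~~+~
+~+~++
~~+~~+
~~~++~
~~~~~~
[27] ~~~~+>
+~~~+~
+~+~++
~~+~~+
~~~++~
~~~~~~
[28] ~~~~++
+~~~+v
+~+~++
~~+~~+
~~~++~
~~~~~~
[29] ~~~~++
+~~~<+
+~+~++
~~+~~+
~~~++~
~~~~~~
[30] ~~~~++
+~~~~+
+~+~v+
~~+~~+
~~~++~
~~~~~~
[31] ~~~~++
+~~~~+
+~+~~>
~~+~~+
~~~++~
~~~~~~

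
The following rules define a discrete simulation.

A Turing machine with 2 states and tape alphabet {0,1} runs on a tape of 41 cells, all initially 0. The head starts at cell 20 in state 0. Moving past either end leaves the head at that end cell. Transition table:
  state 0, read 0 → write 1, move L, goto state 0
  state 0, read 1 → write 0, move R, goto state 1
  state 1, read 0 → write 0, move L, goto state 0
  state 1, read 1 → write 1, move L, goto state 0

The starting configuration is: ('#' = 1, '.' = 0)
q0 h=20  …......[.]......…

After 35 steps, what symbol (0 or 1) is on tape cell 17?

k=0  q0 h=20  …......[.]......…
k=1  q0 h=19  …......[.]#.....…
k=2  q0 h=18  …......[.]##....…
k=3  q0 h=17  …......[.]###...…
k=4  q0 h=16  …......[.]####..…
k=5  q0 h=15  …......[.]#####.…
k=6  q0 h=14  …......[.]######…
k=7  q0 h=13  …......[.]######…
k=8  q0 h=12  …......[.]######…
k=9  q0 h=11  …......[.]######…
k=10  q0 h=10  …......[.]######…
k=11  q0 h= 9  …......[.]######…
k=12  q0 h= 8  …......[.]######…
k=13  q0 h= 7  …......[.]######…
k=14  q0 h= 6  |......[.]######…
k=15  q0 h= 5  |.....[.]######…
k=16  q0 h= 4  |....[.]######…
k=17  q0 h= 3  |...[.]######…
k=18  q0 h= 2  |..[.]######…
k=19  q0 h= 1  |.[.]######…
k=20  q0 h= 0  |[.]######…
k=21  q0 h= 0  |[#]######…
k=22  q1 h= 1  |.[#]######…
k=23  q0 h= 0  |[.]######…
k=24  q0 h= 0  |[#]######…
k=25  q1 h= 1  |.[#]######…
k=26  q0 h= 0  |[.]######…
k=27  q0 h= 0  |[#]######…
k=28  q1 h= 1  |.[#]######…
k=29  q0 h= 0  |[.]######…
k=30  q0 h= 0  |[#]######…
k=31  q1 h= 1  |.[#]######…
k=32  q0 h= 0  |[.]######…
k=33  q0 h= 0  |[#]######…
k=34  q1 h= 1  |.[#]######…
k=35  q0 h= 0  |[.]######…

1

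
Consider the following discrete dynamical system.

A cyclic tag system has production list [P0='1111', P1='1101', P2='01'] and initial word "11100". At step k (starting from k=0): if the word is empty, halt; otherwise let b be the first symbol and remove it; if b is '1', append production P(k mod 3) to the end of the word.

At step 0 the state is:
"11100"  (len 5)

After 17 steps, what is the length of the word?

k=0  "11100"  (len 5)
k=1  "11001111"  (len 8)
k=2  "10011111101"  (len 11)
k=3  "001111110101"  (len 12)
k=4  "01111110101"  (len 11)
k=5  "1111110101"  (len 10)
k=6  "11111010101"  (len 11)
k=7  "11110101011111"  (len 14)
k=8  "11101010111111101"  (len 17)
k=9  "110101011111110101"  (len 18)
k=10  "101010111111101011111"  (len 21)
k=11  "010101111111010111111101"  (len 24)
k=12  "10101111111010111111101"  (len 23)
k=13  "01011111110101111111011111"  (len 26)
k=14  "1011111110101111111011111"  (len 25)
k=15  "01111111010111111101111101"  (len 26)
k=16  "1111111010111111101111101"  (len 25)
k=17  "1111110101111111011111011101"  (len 28)

28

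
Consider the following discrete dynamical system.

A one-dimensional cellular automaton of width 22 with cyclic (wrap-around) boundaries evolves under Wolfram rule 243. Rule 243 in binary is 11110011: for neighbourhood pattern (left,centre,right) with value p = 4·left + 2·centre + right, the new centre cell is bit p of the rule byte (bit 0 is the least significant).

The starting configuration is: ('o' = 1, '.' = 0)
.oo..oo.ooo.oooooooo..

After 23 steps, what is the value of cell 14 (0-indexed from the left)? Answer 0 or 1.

0) .oo..oo.ooo.oooooooo..
1) o.ooo.oo.ooo.ooooooooo
2) oo.ooo.oo.ooo.oooooooo
3) ooo.ooo.oo.ooo.ooooooo
4) oooo.ooo.oo.ooo.oooooo
5) ooooo.ooo.oo.ooo.ooooo
6) oooooo.ooo.oo.ooo.oooo
7) ooooooo.ooo.oo.ooo.ooo
8) oooooooo.ooo.oo.ooo.oo
9) ooooooooo.ooo.oo.ooo.o
10) oooooooooo.ooo.oo.ooo.
11) .oooooooooo.ooo.oo.ooo
12) o.oooooooooo.ooo.oo.oo
13) oo.oooooooooo.ooo.oo.o
14) ooo.oooooooooo.ooo.oo.
15) .ooo.oooooooooo.ooo.oo
16) o.ooo.oooooooooo.ooo.o
17) oo.ooo.oooooooooo.ooo.
18) .oo.ooo.oooooooooo.ooo
19) o.oo.ooo.oooooooooo.oo
20) oo.oo.ooo.oooooooooo.o
21) ooo.oo.ooo.oooooooooo.
22) .ooo.oo.ooo.oooooooooo
23) o.ooo.oo.ooo.ooooooooo

1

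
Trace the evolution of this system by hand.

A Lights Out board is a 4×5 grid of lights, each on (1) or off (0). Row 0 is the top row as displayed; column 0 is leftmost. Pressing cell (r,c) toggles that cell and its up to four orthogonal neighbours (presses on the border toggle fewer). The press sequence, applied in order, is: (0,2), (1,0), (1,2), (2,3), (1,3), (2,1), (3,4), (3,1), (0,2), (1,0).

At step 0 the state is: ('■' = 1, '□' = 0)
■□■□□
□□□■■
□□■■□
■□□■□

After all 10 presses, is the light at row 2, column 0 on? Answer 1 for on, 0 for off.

k=0  ■□■□□
□□□■■
□□■■□
■□□■□
k=1  ■■□■□
□□■■■
□□■■□
■□□■□
k=2  □■□■□
■■■■■
■□■■□
■□□■□
k=3  □■■■□
■□□□■
■□□■□
■□□■□
k=4  □■■■□
■□□■■
■□■□■
■□□□□
k=5  □■■□□
■□■□□
■□■■■
■□□□□
k=6  □■■□□
■■■□□
□■□■■
■■□□□
k=7  □■■□□
■■■□□
□■□■□
■■□■■
k=8  □■■□□
■■■□□
□□□■□
□□■■■
k=9  □□□■□
■■□□□
□□□■□
□□■■■
k=10  ■□□■□
□□□□□
■□□■□
□□■■■

1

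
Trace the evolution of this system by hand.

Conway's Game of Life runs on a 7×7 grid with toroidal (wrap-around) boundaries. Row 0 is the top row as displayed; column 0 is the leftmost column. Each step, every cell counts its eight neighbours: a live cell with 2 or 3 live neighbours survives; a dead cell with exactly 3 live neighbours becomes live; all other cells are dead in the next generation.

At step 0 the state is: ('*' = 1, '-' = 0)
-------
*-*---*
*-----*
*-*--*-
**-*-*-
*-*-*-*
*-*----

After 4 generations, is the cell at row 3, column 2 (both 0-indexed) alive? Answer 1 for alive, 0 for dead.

t=0: -------
*-*---*
*-----*
*-*--*-
**-*-*-
*-*-*-*
*-*----
t=1: *-----*
**----*
-----*-
--*-**-
---*-*-
--*-**-
*--*--*
t=2: -----*-
-*---*-
**--**-
---*-**
--*---*
--*--*-
**-**--
t=3: ***--**
**---*-
***----
-***---
--***-*
*-*-***
-******
t=4: -------
-----*-
---*--*
----*--
------*
-------
-------

0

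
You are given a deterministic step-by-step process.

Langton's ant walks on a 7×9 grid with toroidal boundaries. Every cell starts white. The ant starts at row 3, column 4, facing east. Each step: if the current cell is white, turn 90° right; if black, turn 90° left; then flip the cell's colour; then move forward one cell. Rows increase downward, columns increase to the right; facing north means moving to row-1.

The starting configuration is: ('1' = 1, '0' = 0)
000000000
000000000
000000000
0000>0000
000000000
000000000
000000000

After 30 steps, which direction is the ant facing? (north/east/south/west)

east

step 0: 000000000
000000000
000000000
0000>0000
000000000
000000000
000000000
step 1: 000000000
000000000
000000000
000010000
0000v0000
000000000
000000000
step 2: 000000000
000000000
000000000
000010000
000<10000
000000000
000000000
step 3: 000000000
000000000
000000000
000^10000
000110000
000000000
000000000
step 4: 000000000
000000000
000000000
0001>0000
000110000
000000000
000000000
step 5: 000000000
000000000
0000^0000
000100000
000110000
000000000
000000000
step 6: 000000000
000000000
00001>000
000100000
000110000
000000000
000000000
step 7: 000000000
000000000
000011000
00010v000
000110000
000000000
000000000
step 8: 000000000
000000000
000011000
0001<1000
000110000
000000000
000000000
step 9: 000000000
000000000
0000^1000
000111000
000110000
000000000
000000000
step 10: 000000000
000000000
000<01000
000111000
000110000
000000000
000000000
step 11: 000000000
000^00000
000101000
000111000
000110000
000000000
000000000
step 12: 000000000
0001>0000
000101000
000111000
000110000
000000000
000000000
step 13: 000000000
000110000
0001v1000
000111000
000110000
000000000
000000000
step 14: 000000000
000110000
000<11000
000111000
000110000
000000000
000000000
step 15: 000000000
000110000
000011000
000v11000
000110000
000000000
000000000
step 16: 000000000
000110000
000011000
0000>1000
000110000
000000000
000000000
step 17: 000000000
000110000
0000^1000
000001000
000110000
000000000
000000000
step 18: 000000000
000110000
000<01000
000001000
000110000
000000000
000000000
step 19: 000000000
000^10000
000101000
000001000
000110000
000000000
000000000
step 20: 000000000
00<010000
000101000
000001000
000110000
000000000
000000000
step 21: 00^000000
001010000
000101000
000001000
000110000
000000000
000000000
step 22: 001>00000
001010000
000101000
000001000
000110000
000000000
000000000
step 23: 001100000
001v10000
000101000
000001000
000110000
000000000
000000000
step 24: 001100000
00<110000
000101000
000001000
000110000
000000000
000000000
step 25: 001100000
000110000
00v101000
000001000
000110000
000000000
000000000
step 26: 001100000
000110000
0<1101000
000001000
000110000
000000000
000000000
step 27: 001100000
0^0110000
011101000
000001000
000110000
000000000
000000000
step 28: 001100000
01>110000
011101000
000001000
000110000
000000000
000000000
step 29: 001100000
011110000
01v101000
000001000
000110000
000000000
000000000
step 30: 001100000
011110000
010>01000
000001000
000110000
000000000
000000000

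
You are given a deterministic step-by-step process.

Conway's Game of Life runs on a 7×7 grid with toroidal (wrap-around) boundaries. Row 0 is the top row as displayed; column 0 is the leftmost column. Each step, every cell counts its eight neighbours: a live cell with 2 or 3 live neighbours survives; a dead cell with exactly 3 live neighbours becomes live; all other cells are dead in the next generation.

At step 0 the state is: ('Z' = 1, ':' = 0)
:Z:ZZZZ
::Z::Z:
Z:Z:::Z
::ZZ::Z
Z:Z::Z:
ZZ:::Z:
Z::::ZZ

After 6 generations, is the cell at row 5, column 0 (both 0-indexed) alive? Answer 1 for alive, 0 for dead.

0

gen 0: :Z:ZZZZ
::Z::Z:
Z:Z:::Z
::ZZ::Z
Z:Z::Z:
ZZ:::Z:
Z::::ZZ
gen 1: :ZZZ:::
::Z::::
Z:Z::ZZ
::ZZ:Z:
Z:ZZZZ:
::::ZZ:
::Z::::
gen 2: :Z:Z:::
Z:::::Z
::Z:ZZZ
Z::::::
:ZZ::::
:ZZ::ZZ
:ZZ:Z::
gen 3: :Z:Z:::
ZZZZZ:Z
:Z:::Z:
Z:ZZ:ZZ
::Z:::Z
:::::Z:
::::ZZ:
gen 4: :Z::::Z
:::ZZZZ
:::::::
Z:ZZZZ:
ZZZZZ::
::::ZZZ
::::ZZ:
gen 5: Z::Z::Z
Z:::ZZZ
::Z::::
Z::::ZZ
Z::::::
ZZZ:::Z
Z:::Z::
gen 6: :Z:Z:::
ZZ:ZZZ:
:Z::Z::
ZZ::::Z
:::::Z:
::::::Z
::ZZ:Z:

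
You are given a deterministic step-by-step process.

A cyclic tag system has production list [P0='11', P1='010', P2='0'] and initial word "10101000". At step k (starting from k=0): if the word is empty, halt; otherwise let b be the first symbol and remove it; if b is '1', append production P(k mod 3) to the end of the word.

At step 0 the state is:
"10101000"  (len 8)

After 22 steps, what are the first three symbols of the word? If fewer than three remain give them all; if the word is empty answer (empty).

0) "10101000"  (len 8)
1) "010100011"  (len 9)
2) "10100011"  (len 8)
3) "01000110"  (len 8)
4) "1000110"  (len 7)
5) "000110010"  (len 9)
6) "00110010"  (len 8)
7) "0110010"  (len 7)
8) "110010"  (len 6)
9) "100100"  (len 6)
10) "0010011"  (len 7)
11) "010011"  (len 6)
12) "10011"  (len 5)
13) "001111"  (len 6)
14) "01111"  (len 5)
15) "1111"  (len 4)
16) "11111"  (len 5)
17) "1111010"  (len 7)
18) "1110100"  (len 7)
19) "11010011"  (len 8)
20) "1010011010"  (len 10)
21) "0100110100"  (len 10)
22) "100110100"  (len 9)

100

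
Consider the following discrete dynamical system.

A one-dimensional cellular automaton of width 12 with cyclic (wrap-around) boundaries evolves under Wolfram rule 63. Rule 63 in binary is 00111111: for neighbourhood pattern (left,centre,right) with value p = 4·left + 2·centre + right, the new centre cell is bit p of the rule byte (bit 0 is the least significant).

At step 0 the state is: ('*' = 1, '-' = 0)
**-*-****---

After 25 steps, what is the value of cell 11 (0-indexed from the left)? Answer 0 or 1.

1

0) **-*-****---
1) *-****---***
2) -**---****--
3) **-****---**
4) --**---****-
5) ***-****---*
6) ---**---****
7) ****-****---
8) *---**---***
9) -****-****--
10) **---**---**
11) --****-****-
12) ***---**---*
13) ---****-****
14) ****---**---
15) *---****-***
16) -****---**--
17) **---****-**
18) --****---**-
19) ***---****-*
20) ---****---**
21) ****---****-
22) *---****---*
23) -****---****
24) **---****---
25) *-****---***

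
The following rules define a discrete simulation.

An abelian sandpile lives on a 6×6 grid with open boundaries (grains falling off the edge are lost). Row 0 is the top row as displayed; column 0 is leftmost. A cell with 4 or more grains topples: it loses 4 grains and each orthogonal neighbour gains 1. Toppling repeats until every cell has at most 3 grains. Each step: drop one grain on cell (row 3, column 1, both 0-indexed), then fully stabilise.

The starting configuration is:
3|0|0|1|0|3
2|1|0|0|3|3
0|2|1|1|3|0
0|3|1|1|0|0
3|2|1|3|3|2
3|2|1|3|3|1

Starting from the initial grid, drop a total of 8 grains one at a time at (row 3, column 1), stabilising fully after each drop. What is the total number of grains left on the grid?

58

t=0: 3|0|0|1|0|3
2|1|0|0|3|3
0|2|1|1|3|0
0|3|1|1|0|0
3|2|1|3|3|2
3|2|1|3|3|1
t=1: 3|0|0|1|0|3
2|1|0|0|3|3
0|3|1|1|3|0
1|0|2|1|0|0
3|3|1|3|3|2
3|2|1|3|3|1
t=2: 3|0|0|1|0|3
2|1|0|0|3|3
0|3|1|1|3|0
1|1|2|1|0|0
3|3|1|3|3|2
3|2|1|3|3|1
t=3: 3|0|0|1|0|3
2|1|0|0|3|3
0|3|1|1|3|0
1|2|2|1|0|0
3|3|1|3|3|2
3|2|1|3|3|1
t=4: 3|0|0|1|0|3
2|1|0|0|3|3
0|3|1|1|3|0
1|3|2|1|0|0
3|3|1|3|3|2
3|2|1|3|3|1
t=5: 3|0|0|1|0|3
2|2|0|0|3|3
1|0|2|1|3|0
3|2|3|1|0|0
1|2|2|3|3|2
1|0|2|3|3|1
t=6: 3|0|0|1|0|3
2|2|0|0|3|3
1|0|2|1|3|0
3|3|3|1|0|0
1|2|2|3|3|2
1|0|2|3|3|1
t=7: 3|0|0|1|0|3
2|2|0|0|3|3
2|1|3|1|3|0
0|2|0|2|0|0
2|3|3|3|3|2
1|0|2|3|3|1
t=8: 3|0|0|1|0|3
2|2|0|0|3|3
2|1|3|1|3|0
0|3|0|2|0|0
2|3|3|3|3|2
1|0|2|3|3|1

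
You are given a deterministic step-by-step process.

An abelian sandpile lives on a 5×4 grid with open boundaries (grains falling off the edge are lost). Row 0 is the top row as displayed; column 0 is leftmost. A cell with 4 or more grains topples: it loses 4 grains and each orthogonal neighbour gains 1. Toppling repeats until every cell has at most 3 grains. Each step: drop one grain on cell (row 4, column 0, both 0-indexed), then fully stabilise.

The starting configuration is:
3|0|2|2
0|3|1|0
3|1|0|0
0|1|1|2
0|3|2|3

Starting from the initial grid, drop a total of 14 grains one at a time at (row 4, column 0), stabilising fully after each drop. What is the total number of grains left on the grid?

34

[0] 3|0|2|2
0|3|1|0
3|1|0|0
0|1|1|2
0|3|2|3
[1] 3|0|2|2
0|3|1|0
3|1|0|0
0|1|1|2
1|3|2|3
[2] 3|0|2|2
0|3|1|0
3|1|0|0
0|1|1|2
2|3|2|3
[3] 3|0|2|2
0|3|1|0
3|1|0|0
0|1|1|2
3|3|2|3
[4] 3|0|2|2
0|3|1|0
3|1|0|0
1|2|1|2
1|0|3|3
[5] 3|0|2|2
0|3|1|0
3|1|0|0
1|2|1|2
2|0|3|3
[6] 3|0|2|2
0|3|1|0
3|1|0|0
1|2|1|2
3|0|3|3
[7] 3|0|2|2
0|3|1|0
3|1|0|0
2|2|1|2
0|1|3|3
[8] 3|0|2|2
0|3|1|0
3|1|0|0
2|2|1|2
1|1|3|3
[9] 3|0|2|2
0|3|1|0
3|1|0|0
2|2|1|2
2|1|3|3
[10] 3|0|2|2
0|3|1|0
3|1|0|0
2|2|1|2
3|1|3|3
[11] 3|0|2|2
0|3|1|0
3|1|0|0
3|2|1|2
0|2|3|3
[12] 3|0|2|2
0|3|1|0
3|1|0|0
3|2|1|2
1|2|3|3
[13] 3|0|2|2
0|3|1|0
3|1|0|0
3|2|1|2
2|2|3|3
[14] 3|0|2|2
0|3|1|0
3|1|0|0
3|2|1|2
3|2|3|3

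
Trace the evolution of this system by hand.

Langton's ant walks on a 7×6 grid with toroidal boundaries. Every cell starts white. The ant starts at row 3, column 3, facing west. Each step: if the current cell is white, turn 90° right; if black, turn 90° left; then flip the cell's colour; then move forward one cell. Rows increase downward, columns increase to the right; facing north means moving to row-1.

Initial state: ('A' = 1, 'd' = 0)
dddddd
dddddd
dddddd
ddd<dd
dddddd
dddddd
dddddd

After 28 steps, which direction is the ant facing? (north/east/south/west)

west

[0] dddddd
dddddd
dddddd
ddd<dd
dddddd
dddddd
dddddd
[1] dddddd
dddddd
ddd^dd
dddAdd
dddddd
dddddd
dddddd
[2] dddddd
dddddd
dddA>d
dddAdd
dddddd
dddddd
dddddd
[3] dddddd
dddddd
dddAAd
dddAvd
dddddd
dddddd
dddddd
[4] dddddd
dddddd
dddAAd
ddd<Ad
dddddd
dddddd
dddddd
[5] dddddd
dddddd
dddAAd
ddddAd
dddvdd
dddddd
dddddd
[6] dddddd
dddddd
dddAAd
ddddAd
dd<Add
dddddd
dddddd
[7] dddddd
dddddd
dddAAd
dd^dAd
ddAAdd
dddddd
dddddd
[8] dddddd
dddddd
dddAAd
ddA>Ad
ddAAdd
dddddd
dddddd
[9] dddddd
dddddd
dddAAd
ddAAAd
ddAvdd
dddddd
dddddd
[10] dddddd
dddddd
dddAAd
ddAAAd
ddAd>d
dddddd
dddddd
[11] dddddd
dddddd
dddAAd
ddAAAd
ddAdAd
ddddvd
dddddd
[12] dddddd
dddddd
dddAAd
ddAAAd
ddAdAd
ddd<Ad
dddddd
[13] dddddd
dddddd
dddAAd
ddAAAd
ddA^Ad
dddAAd
dddddd
[14] dddddd
dddddd
dddAAd
ddAAAd
ddAA>d
dddAAd
dddddd
[15] dddddd
dddddd
dddAAd
ddAA^d
ddAAdd
dddAAd
dddddd
[16] dddddd
dddddd
dddAAd
ddA<dd
ddAAdd
dddAAd
dddddd
[17] dddddd
dddddd
dddAAd
ddAddd
ddAvdd
dddAAd
dddddd
[18] dddddd
dddddd
dddAAd
ddAddd
ddAd>d
dddAAd
dddddd
[19] dddddd
dddddd
dddAAd
ddAddd
ddAdAd
dddAvd
dddddd
[20] dddddd
dddddd
dddAAd
ddAddd
ddAdAd
dddAd>
dddddd
[21] dddddd
dddddd
dddAAd
ddAddd
ddAdAd
dddAdA
dddddv
[22] dddddd
dddddd
dddAAd
ddAddd
ddAdAd
dddAdA
dddd<A
[23] dddddd
dddddd
dddAAd
ddAddd
ddAdAd
dddA^A
ddddAA
[24] dddddd
dddddd
dddAAd
ddAddd
ddAdAd
dddAA>
ddddAA
[25] dddddd
dddddd
dddAAd
ddAddd
ddAdA^
dddAAd
ddddAA
[26] dddddd
dddddd
dddAAd
ddAddd
>dAdAA
dddAAd
ddddAA
[27] dddddd
dddddd
dddAAd
ddAddd
AdAdAA
vddAAd
ddddAA
[28] dddddd
dddddd
dddAAd
ddAddd
AdAdAA
AddAA<
ddddAA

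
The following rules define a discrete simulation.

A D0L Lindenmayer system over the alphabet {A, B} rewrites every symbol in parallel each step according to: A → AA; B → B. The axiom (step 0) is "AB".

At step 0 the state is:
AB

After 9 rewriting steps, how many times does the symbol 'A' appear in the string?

512

0) AB
1) AAB
2) AAAAB
3) AAAAAAAAB
4) AAAAAAAAAAAAAAAAB
5) AAAAAAAAAAAAAAAAAAAAAAAAAAAAAAAAB
6) AAAAAAAAAAAAAAAAAAAAAAAAAAAAAAAAAAAAAAAAAAAAAAAAAAAAAAAAAAAAAAAAB
7) AAAAAAAAAAAAAAAAAAAAAAAAAAAAAAAAAAAAAAAAAAAAAAAAAAAAAAAAAA…AAAAAAAAAAAAAAAAAAAAAAAAAAAAAAAAAAAAAAAAAAAAAAAAAAAAAAAAAB  (len 129)
8) AAAAAAAAAAAAAAAAAAAAAAAAAAAAAAAAAAAAAAAAAAAAAAAAAAAAAAAAAA…AAAAAAAAAAAAAAAAAAAAAAAAAAAAAAAAAAAAAAAAAAAAAAAAAAAAAAAAAB  (len 257)
9) AAAAAAAAAAAAAAAAAAAAAAAAAAAAAAAAAAAAAAAAAAAAAAAAAAAAAAAAAA…AAAAAAAAAAAAAAAAAAAAAAAAAAAAAAAAAAAAAAAAAAAAAAAAAAAAAAAAAB  (len 513)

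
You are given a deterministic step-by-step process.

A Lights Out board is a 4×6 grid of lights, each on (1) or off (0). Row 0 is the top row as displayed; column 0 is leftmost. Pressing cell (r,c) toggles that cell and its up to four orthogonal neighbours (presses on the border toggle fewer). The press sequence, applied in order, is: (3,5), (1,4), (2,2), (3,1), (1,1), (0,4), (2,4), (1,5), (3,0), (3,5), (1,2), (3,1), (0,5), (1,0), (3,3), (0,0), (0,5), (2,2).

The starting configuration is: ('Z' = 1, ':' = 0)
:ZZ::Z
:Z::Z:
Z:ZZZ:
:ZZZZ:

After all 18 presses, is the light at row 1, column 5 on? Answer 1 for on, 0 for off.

k=0  :ZZ::Z
:Z::Z:
Z:ZZZ:
:ZZZZ:
k=1  :ZZ::Z
:Z::Z:
Z:ZZZZ
:ZZZ:Z
k=2  :ZZ:ZZ
:Z:Z:Z
Z:ZZ:Z
:ZZZ:Z
k=3  :ZZ:ZZ
:ZZZ:Z
ZZ:::Z
:Z:Z:Z
k=4  :ZZ:ZZ
:ZZZ:Z
Z::::Z
Z:ZZ:Z
k=5  ::Z:ZZ
Z::Z:Z
ZZ:::Z
Z:ZZ:Z
k=6  ::ZZ::
Z::ZZZ
ZZ:::Z
Z:ZZ:Z
k=7  ::ZZ::
Z::Z:Z
ZZ:ZZ:
Z:ZZZZ
k=8  ::ZZ:Z
Z::ZZ:
ZZ:ZZZ
Z:ZZZZ
k=9  ::ZZ:Z
Z::ZZ:
:Z:ZZZ
:ZZZZZ
k=10  ::ZZ:Z
Z::ZZ:
:Z:ZZ:
:ZZZ::
k=11  :::Z:Z
ZZZ:Z:
:ZZZZ:
:ZZZ::
k=12  :::Z:Z
ZZZ:Z:
::ZZZ:
Z::Z::
k=13  :::ZZ:
ZZZ:ZZ
::ZZZ:
Z::Z::
k=14  Z::ZZ:
::Z:ZZ
Z:ZZZ:
Z::Z::
k=15  Z::ZZ:
::Z:ZZ
Z:Z:Z:
Z:Z:Z:
k=16  :Z:ZZ:
Z:Z:ZZ
Z:Z:Z:
Z:Z:Z:
k=17  :Z:Z:Z
Z:Z:Z:
Z:Z:Z:
Z:Z:Z:
k=18  :Z:Z:Z
Z:::Z:
ZZ:ZZ:
Z:::Z:

0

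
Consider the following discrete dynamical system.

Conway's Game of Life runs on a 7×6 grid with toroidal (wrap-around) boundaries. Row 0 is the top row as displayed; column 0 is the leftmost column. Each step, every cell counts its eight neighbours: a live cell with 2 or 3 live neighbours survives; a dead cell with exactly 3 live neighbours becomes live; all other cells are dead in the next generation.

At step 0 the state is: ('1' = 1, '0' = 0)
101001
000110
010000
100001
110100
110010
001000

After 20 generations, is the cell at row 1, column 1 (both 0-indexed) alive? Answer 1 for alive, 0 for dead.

k=0  101001
000110
010000
100001
110100
110010
001000
k=1  011011
111111
100011
001001
001010
100101
001100
k=2  000000
000000
000000
110000
111010
010001
000000
k=3  000000
000000
000000
101001
001000
011001
000000
k=4  000000
000000
000000
010000
001101
011000
000000
k=5  000000
000000
000000
001000
100100
011100
000000
k=6  000000
000000
000000
000000
000100
011100
001000
k=7  000000
000000
000000
000000
000100
010100
011100
k=8  001000
000000
000000
000000
001000
010110
010100
k=9  001000
000000
000000
000000
001100
010110
010110
k=10  001100
000000
000000
000000
001110
010000
010010
k=11  001100
000000
000000
000100
001100
010010
010100
k=12  001100
000000
000000
001100
001110
010010
010110
k=13  001110
000000
000000
001010
010010
010001
010010
k=14  001110
000100
000000
000100
111111
011011
110011
k=15  111000
001110
000000
110101
000000
000000
000000
k=16  011000
001100
110001
100000
100000
000000
010000
k=17  010100
000100
111001
000000
000000
000000
011000
k=18  010100
000110
111000
110000
000000
000000
011000
k=19  010110
100110
101101
101000
000000
000000
011000
k=20  110011
100000
101000
101101
000000
000000
011100

0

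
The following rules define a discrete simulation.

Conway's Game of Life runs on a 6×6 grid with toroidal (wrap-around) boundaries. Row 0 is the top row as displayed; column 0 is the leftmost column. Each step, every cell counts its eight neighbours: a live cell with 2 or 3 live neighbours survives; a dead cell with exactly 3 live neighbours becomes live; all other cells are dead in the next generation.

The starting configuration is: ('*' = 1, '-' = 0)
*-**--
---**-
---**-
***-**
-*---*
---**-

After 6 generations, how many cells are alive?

11

0) *-**--
---**-
---**-
***-**
-*---*
---**-
1) --*--*
-----*
**----
-**---
-*----
**-***
2) -***--
-*---*
***---
--*---
---***
-*-***
3) -*-*-*
---*--
*-*---
*-*-**
*----*
-*---*
4) ------
**-**-
*-*-*-
---**-
------
-**--*
5) ---***
*****-
*-*---
---***
--***-
------
6) **---*
*-----
*-----
-*---*
--*--*
--*--*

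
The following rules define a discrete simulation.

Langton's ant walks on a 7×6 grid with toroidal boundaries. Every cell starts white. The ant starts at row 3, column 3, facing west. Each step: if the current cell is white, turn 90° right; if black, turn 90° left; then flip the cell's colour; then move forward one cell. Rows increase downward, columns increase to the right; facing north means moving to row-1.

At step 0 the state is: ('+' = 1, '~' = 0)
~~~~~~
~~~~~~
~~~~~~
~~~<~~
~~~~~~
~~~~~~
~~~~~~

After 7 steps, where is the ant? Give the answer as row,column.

step 0: ~~~~~~
~~~~~~
~~~~~~
~~~<~~
~~~~~~
~~~~~~
~~~~~~
step 1: ~~~~~~
~~~~~~
~~~^~~
~~~+~~
~~~~~~
~~~~~~
~~~~~~
step 2: ~~~~~~
~~~~~~
~~~+>~
~~~+~~
~~~~~~
~~~~~~
~~~~~~
step 3: ~~~~~~
~~~~~~
~~~++~
~~~+v~
~~~~~~
~~~~~~
~~~~~~
step 4: ~~~~~~
~~~~~~
~~~++~
~~~<+~
~~~~~~
~~~~~~
~~~~~~
step 5: ~~~~~~
~~~~~~
~~~++~
~~~~+~
~~~v~~
~~~~~~
~~~~~~
step 6: ~~~~~~
~~~~~~
~~~++~
~~~~+~
~~<+~~
~~~~~~
~~~~~~
step 7: ~~~~~~
~~~~~~
~~~++~
~~^~+~
~~++~~
~~~~~~
~~~~~~

3,2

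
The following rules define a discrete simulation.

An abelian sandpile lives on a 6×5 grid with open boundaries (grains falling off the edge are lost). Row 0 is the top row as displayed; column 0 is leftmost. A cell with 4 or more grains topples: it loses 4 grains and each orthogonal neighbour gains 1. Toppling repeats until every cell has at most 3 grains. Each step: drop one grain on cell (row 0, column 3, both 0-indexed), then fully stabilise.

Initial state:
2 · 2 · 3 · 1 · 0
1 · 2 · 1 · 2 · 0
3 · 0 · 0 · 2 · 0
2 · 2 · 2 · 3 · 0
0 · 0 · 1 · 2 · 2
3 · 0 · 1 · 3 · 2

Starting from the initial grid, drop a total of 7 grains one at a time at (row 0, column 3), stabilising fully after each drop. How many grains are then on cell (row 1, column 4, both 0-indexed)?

1

step 0: 2 · 2 · 3 · 1 · 0
1 · 2 · 1 · 2 · 0
3 · 0 · 0 · 2 · 0
2 · 2 · 2 · 3 · 0
0 · 0 · 1 · 2 · 2
3 · 0 · 1 · 3 · 2
step 1: 2 · 2 · 3 · 2 · 0
1 · 2 · 1 · 2 · 0
3 · 0 · 0 · 2 · 0
2 · 2 · 2 · 3 · 0
0 · 0 · 1 · 2 · 2
3 · 0 · 1 · 3 · 2
step 2: 2 · 2 · 3 · 3 · 0
1 · 2 · 1 · 2 · 0
3 · 0 · 0 · 2 · 0
2 · 2 · 2 · 3 · 0
0 · 0 · 1 · 2 · 2
3 · 0 · 1 · 3 · 2
step 3: 2 · 3 · 0 · 1 · 1
1 · 2 · 2 · 3 · 0
3 · 0 · 0 · 2 · 0
2 · 2 · 2 · 3 · 0
0 · 0 · 1 · 2 · 2
3 · 0 · 1 · 3 · 2
step 4: 2 · 3 · 0 · 2 · 1
1 · 2 · 2 · 3 · 0
3 · 0 · 0 · 2 · 0
2 · 2 · 2 · 3 · 0
0 · 0 · 1 · 2 · 2
3 · 0 · 1 · 3 · 2
step 5: 2 · 3 · 0 · 3 · 1
1 · 2 · 2 · 3 · 0
3 · 0 · 0 · 2 · 0
2 · 2 · 2 · 3 · 0
0 · 0 · 1 · 2 · 2
3 · 0 · 1 · 3 · 2
step 6: 2 · 3 · 1 · 1 · 2
1 · 2 · 3 · 0 · 1
3 · 0 · 0 · 3 · 0
2 · 2 · 2 · 3 · 0
0 · 0 · 1 · 2 · 2
3 · 0 · 1 · 3 · 2
step 7: 2 · 3 · 1 · 2 · 2
1 · 2 · 3 · 0 · 1
3 · 0 · 0 · 3 · 0
2 · 2 · 2 · 3 · 0
0 · 0 · 1 · 2 · 2
3 · 0 · 1 · 3 · 2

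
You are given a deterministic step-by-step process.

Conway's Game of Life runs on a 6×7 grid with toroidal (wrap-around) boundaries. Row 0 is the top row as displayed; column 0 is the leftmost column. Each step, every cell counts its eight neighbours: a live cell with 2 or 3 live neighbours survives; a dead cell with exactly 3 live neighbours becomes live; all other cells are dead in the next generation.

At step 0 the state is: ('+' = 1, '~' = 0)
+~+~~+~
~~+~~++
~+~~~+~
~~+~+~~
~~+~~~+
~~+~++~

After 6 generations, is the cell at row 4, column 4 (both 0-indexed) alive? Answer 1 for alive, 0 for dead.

1

[0] +~+~~+~
~~+~~++
~+~~~+~
~~+~+~~
~~+~~~+
~~+~++~
[1] ~~+~~~~
+~+~++~
~++++++
~+++~+~
~++~+~~
~~+~++~
[2] ~~+~~~+
+~~~~~~
~~~~~~~
~~~~~~+
~~~~~~~
~~+~++~
[3] ~+~+~++
~~~~~~~
~~~~~~~
~~~~~~~
~~~~~+~
~~~+~+~
[4] ~~+~~++
~~~~~~~
~~~~~~~
~~~~~~~
~~~~+~~
~~+~~+~
[5] ~~~~~++
~~~~~~~
~~~~~~~
~~~~~~~
~~~~~~~
~~~++++
[6] ~~~~~~+
~~~~~~~
~~~~~~~
~~~~~~~
~~~~++~
~~~~+~+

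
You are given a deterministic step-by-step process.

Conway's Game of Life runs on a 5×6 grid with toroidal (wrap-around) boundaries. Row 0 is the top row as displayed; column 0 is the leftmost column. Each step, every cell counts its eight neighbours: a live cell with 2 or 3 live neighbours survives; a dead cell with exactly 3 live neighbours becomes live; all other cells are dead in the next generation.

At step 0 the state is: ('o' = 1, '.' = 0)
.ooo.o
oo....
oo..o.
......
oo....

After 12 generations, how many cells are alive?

0) .ooo.o
oo....
oo..o.
......
oo....
1) .....o
...oo.
oo...o
.....o
oo....
2) o...oo
....o.
o....o
.....o
o....o
3) o...o.
....o.
o...oo
....o.
......
4) .....o
o..oo.
...oo.
....o.
.....o
5) o....o
...o..
......
...ooo
....oo
6) o....o
......
...o..
...o.o
...o..
7) ......
......
....o.
..oo..
o....o
8) ......
......
...o..
...ooo
......
9) ......
......
...o..
...oo.
....o.
10) ......
......
...oo.
...oo.
...oo.
11) ......
......
...oo.
..o..o
...oo.
12) ......
......
...oo.
..o..o
...oo.

6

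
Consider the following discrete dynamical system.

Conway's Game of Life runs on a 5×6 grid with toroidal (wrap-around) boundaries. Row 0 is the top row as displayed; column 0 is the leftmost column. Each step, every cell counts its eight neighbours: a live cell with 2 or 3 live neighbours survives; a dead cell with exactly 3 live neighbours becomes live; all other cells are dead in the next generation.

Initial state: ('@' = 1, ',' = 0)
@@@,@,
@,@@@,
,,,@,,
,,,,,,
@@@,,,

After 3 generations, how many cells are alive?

12

k=0  @@@,@,
@,@@@,
,,,@,,
,,,,,,
@@@,,,
k=1  ,,,,@,
@,,,@,
,,@@@,
,@@,,,
@,@@,@
k=2  @@,,@,
,,,,@,
,,@,@@
@,,,,@
@,@@@@
k=3  @@@,,,
@@,,@,
@,,@@,
,,@,,,
,,@@,,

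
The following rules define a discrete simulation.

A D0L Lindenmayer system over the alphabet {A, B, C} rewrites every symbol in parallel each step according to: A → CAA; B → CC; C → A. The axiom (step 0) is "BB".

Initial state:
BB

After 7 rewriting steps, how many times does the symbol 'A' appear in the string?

[0] BB
[1] CCCC
[2] AAAA
[3] CAACAACAACAA
[4] ACAACAAACAACAAACAACAAACAACAA
[5] CAAACAACAAACAACAACAAACAACAAACAACAACAAACAACAAACAACAACAAACAACAAACAACAA
[6] ACAACAACAAACAACAAACAACAACAAACAACAAACAACAAACAACAACAAACAACAA…CAAACAACAAACAACAAACAACAACAAACAACAAACAACAACAAACAACAAACAACAA  (len 164)
[7] CAAACAACAAACAACAAACAACAACAAACAACAAACAACAACAAACAACAAACAACAA…CAAACAACAAACAACAAACAACAACAAACAACAAACAACAACAAACAACAAACAACAA  (len 396)

280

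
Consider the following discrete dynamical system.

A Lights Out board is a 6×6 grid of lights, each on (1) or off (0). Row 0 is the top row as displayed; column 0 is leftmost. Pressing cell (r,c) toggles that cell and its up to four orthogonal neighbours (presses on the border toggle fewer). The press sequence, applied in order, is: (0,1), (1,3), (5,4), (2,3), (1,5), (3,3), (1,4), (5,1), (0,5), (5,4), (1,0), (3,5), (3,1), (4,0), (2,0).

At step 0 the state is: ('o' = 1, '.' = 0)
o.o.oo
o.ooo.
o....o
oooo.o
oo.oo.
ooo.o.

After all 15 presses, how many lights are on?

17

[0] o.o.oo
o.ooo.
o....o
oooo.o
oo.oo.
ooo.o.
[1] .o..oo
ooooo.
o....o
oooo.o
oo.oo.
ooo.o.
[2] .o.ooo
oo....
o..o.o
oooo.o
oo.oo.
ooo.o.
[3] .o.ooo
oo....
o..o.o
oooo.o
oo.o..
oooo.o
[4] .o.ooo
oo.o..
o.o.oo
ooo..o
oo.o..
oooo.o
[5] .o.oo.
oo.ooo
o.o.o.
ooo..o
oo.o..
oooo.o
[6] .o.oo.
oo.ooo
o.ooo.
oo.ooo
oo....
oooo.o
[7] .o.o..
oo....
o.oo..
oo.ooo
oo....
oooo.o
[8] .o.o..
oo....
o.oo..
oo.ooo
o.....
...o.o
[9] .o.ooo
oo...o
o.oo..
oo.ooo
o.....
...o.o
[10] .o.ooo
oo...o
o.oo..
oo.ooo
o...o.
....o.
[11] oo.ooo
.....o
..oo..
oo.ooo
o...o.
....o.
[12] oo.ooo
.....o
..oo.o
oo.o..
o...oo
....o.
[13] oo.ooo
.....o
.ooo.o
..oo..
oo..oo
....o.
[14] oo.ooo
.....o
.ooo.o
o.oo..
....oo
o...o.
[15] oo.ooo
o....o
o.oo.o
..oo..
....oo
o...o.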